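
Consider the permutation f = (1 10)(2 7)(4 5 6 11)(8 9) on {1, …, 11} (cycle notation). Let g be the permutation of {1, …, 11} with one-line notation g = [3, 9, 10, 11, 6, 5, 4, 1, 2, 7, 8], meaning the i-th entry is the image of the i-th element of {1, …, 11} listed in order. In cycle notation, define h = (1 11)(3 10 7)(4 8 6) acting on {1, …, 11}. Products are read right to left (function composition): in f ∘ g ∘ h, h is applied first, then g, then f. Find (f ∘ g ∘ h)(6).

4

(f ∘ g ∘ h)(6) = f(g(h(6))). h(6) = 4, then g(4) = 11, then f(11) = 4, so the result is 4.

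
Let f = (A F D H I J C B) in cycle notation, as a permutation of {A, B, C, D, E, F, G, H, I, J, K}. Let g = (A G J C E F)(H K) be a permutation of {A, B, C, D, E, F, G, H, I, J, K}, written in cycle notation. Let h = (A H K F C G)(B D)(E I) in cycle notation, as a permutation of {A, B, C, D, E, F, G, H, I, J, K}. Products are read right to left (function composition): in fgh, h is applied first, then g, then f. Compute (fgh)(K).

(fgh)(K) = f(g(h(K))). h(K) = F, then g(F) = A, then f(A) = F, so the result is F.

F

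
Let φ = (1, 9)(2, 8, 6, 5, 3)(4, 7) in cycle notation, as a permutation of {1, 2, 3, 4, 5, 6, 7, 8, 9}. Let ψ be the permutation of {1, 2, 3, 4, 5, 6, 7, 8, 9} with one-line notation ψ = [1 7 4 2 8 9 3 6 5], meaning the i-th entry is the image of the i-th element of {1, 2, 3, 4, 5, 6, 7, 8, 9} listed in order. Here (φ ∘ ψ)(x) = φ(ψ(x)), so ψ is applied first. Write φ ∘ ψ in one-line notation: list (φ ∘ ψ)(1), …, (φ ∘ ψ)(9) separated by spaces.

For each element, apply ψ then φ: 1 → 1 → 9; 2 → 7 → 4; 3 → 4 → 7; 4 → 2 → 8; 5 → 8 → 6; 6 → 9 → 1; 7 → 3 → 2; 8 → 6 → 5; 9 → 5 → 3.
Collecting the images, φ ∘ ψ = [9 4 7 8 6 1 2 5 3].

9 4 7 8 6 1 2 5 3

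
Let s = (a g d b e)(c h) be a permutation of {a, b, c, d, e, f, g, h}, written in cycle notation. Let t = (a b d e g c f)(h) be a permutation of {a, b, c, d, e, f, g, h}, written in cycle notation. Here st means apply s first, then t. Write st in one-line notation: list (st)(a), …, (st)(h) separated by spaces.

Chase each element through s then t: a → g → c; b → e → g; c → h → h; d → b → d; e → a → b; f → f → a; g → d → e; h → c → f.
So st in one-line form is c g h d b a e f.

c g h d b a e f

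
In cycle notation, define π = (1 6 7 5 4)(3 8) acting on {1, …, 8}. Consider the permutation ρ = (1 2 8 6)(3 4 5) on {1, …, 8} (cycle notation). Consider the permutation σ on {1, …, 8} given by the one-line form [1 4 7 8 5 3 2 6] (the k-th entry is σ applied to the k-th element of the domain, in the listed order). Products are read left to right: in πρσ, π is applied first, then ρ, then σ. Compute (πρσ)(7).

7

Chase 7: π(7) = 5; ρ(5) = 3; σ(3) = 7. Hence (πρσ)(7) = 7.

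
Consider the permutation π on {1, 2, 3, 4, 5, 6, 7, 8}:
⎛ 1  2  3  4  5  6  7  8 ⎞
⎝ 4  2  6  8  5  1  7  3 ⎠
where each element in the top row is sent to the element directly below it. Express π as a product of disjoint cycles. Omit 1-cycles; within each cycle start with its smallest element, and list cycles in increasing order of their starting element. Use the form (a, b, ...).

(1, 4, 8, 3, 6)

Start at 1 and follow images: 1 → 4 → 8 → 3 → 6 → 1, giving the cycle (1, 4, 8, 3, 6).
Continuing from each remaining unvisited element yields (1, 4, 8, 3, 6).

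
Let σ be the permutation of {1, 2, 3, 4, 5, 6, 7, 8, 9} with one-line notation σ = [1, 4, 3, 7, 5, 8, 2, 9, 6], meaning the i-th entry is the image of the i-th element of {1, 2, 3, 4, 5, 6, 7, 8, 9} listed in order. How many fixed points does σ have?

3

The fixed points (elements with σ(x) = x) are {1, 3, 5}, so there are 3.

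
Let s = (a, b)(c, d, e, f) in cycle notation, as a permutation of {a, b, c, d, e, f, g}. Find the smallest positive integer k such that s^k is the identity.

The disjoint cycles have lengths 4, 2, 1.
The order is lcm(4, 2) = 4.

4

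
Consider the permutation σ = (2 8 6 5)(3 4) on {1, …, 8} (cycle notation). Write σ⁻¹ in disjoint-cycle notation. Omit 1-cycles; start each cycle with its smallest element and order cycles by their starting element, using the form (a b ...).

(2 5 6 8)(3 4)

If σ sends a → b within a cycle, σ⁻¹ sends b → a; equivalently, reverse each cycle.
After reversing and putting each cycle's least element first, σ⁻¹ = (2 5 6 8)(3 4).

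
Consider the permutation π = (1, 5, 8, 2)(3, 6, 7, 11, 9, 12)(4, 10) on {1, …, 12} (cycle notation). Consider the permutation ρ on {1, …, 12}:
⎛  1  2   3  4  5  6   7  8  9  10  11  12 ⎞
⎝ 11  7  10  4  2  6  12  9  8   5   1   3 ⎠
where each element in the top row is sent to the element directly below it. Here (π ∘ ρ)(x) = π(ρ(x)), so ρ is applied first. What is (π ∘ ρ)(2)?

First apply ρ: ρ(2) = 7, then π(7) = 11. Thus (π ∘ ρ)(2) = 11.

11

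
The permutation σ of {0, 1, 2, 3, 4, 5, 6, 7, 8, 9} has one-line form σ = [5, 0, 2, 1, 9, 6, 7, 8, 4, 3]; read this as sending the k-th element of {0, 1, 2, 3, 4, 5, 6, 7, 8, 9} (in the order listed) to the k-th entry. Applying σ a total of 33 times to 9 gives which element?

Tracing 9 → 3 → … returns to 9 after 9 steps, so 9 lies in a 9-cycle (0, 5, 6, 7, 8, 4, 9, 3, 1).
Powers repeat with period 9 on this cycle, and 33 mod 9 = 6, so σ^33(9) = σ^6(9).
Advancing 6 steps from 9: 9 → 3 → 1 → 0 → 5 → 6 → 7.

7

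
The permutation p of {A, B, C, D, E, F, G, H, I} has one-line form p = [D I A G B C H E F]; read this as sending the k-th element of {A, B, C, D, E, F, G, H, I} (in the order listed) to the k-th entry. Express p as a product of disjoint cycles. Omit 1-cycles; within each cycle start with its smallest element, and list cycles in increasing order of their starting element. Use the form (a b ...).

Iterating p from A gives A → D → G → H → E → B → I → F → C → A; that is the 9-cycle (A D G H E B I F C).
Continuing from each remaining unvisited element yields (A D G H E B I F C).

(A D G H E B I F C)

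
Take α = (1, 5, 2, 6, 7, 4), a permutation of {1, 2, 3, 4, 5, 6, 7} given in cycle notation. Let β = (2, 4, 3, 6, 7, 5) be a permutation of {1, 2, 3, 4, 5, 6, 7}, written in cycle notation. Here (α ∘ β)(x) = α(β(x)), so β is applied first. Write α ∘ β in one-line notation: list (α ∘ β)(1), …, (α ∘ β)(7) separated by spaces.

5 1 7 3 6 4 2

Chase each element through β then α: 1 → 1 → 5; 2 → 4 → 1; 3 → 6 → 7; 4 → 3 → 3; 5 → 2 → 6; 6 → 7 → 4; 7 → 5 → 2.
Collecting the images, α ∘ β = [5 1 7 3 6 4 2].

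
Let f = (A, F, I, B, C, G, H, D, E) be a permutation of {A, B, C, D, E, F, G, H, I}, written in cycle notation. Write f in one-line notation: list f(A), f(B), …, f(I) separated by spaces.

F C G E A I H D B

Reading each image from the cycles: A→F, B→C, C→G, D→E, E→A, F→I, G→H, H→D, I→B.
So the one-line form is F C G E A I H D B.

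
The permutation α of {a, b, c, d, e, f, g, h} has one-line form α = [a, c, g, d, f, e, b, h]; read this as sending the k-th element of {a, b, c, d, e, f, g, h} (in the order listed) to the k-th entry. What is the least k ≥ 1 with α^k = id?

6

Writing α as disjoint cycles, the cycle lengths are 3, 2, 1, 1, 1.
Since disjoint cycles commute, ord(α) = lcm(3, 2) = 6.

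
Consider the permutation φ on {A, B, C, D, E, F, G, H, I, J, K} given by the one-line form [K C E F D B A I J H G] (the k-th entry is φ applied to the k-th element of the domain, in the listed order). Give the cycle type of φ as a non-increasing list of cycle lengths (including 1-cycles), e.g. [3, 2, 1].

The disjoint cycles are (A, K, G)(B, C, E, D, F)(H, I, J), with lengths 5, 3, 3 in non-increasing order.

[5, 3, 3]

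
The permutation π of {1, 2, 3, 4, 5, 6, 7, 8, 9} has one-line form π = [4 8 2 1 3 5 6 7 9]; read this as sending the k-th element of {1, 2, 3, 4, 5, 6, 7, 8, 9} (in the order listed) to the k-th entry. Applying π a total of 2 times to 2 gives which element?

7

Tracing 2 → 8 → … returns to 2 after 6 steps, so 2 lies in a 6-cycle (2, 8, 7, 6, 5, 3).
Advancing 2 steps from 2: 2 → 8 → 7.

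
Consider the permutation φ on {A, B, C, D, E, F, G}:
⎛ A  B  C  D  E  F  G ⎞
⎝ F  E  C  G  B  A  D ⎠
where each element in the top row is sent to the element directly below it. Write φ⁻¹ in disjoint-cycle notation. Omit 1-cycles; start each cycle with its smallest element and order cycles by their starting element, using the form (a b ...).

First write φ in disjoint cycles: (A F)(B E)(D G).
The inverse reverses every cycle; in canonical form, φ⁻¹ = (A F)(B E)(D G).

(A F)(B E)(D G)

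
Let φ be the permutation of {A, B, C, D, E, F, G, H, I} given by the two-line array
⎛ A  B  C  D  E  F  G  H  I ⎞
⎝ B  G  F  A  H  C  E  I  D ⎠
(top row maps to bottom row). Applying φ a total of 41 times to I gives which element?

Tracing I → D → … returns to I after 7 steps, so I lies in a 7-cycle (A, B, G, E, H, I, D).
Since the cycle has length 7, φ^41 acts on it the same as φ^6 (41 mod 7 = 6).
Advancing 6 steps from I: I → D → A → B → G → E → H.

H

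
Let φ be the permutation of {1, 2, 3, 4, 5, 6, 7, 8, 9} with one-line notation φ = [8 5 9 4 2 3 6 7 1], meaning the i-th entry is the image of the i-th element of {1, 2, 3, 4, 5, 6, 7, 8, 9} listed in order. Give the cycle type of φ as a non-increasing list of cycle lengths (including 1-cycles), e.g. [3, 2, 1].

The disjoint cycles are (1 8 7 6 3 9)(2 5)(4), with lengths 6, 2, 1 in non-increasing order.

[6, 2, 1]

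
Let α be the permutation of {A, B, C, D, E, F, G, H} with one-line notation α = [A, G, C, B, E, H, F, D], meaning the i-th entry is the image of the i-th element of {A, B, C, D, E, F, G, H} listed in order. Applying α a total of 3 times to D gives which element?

F

Tracing D → B → … returns to D after 5 steps, so D lies in a 5-cycle (B G F H D).
Advancing 3 steps from D: D → B → G → F.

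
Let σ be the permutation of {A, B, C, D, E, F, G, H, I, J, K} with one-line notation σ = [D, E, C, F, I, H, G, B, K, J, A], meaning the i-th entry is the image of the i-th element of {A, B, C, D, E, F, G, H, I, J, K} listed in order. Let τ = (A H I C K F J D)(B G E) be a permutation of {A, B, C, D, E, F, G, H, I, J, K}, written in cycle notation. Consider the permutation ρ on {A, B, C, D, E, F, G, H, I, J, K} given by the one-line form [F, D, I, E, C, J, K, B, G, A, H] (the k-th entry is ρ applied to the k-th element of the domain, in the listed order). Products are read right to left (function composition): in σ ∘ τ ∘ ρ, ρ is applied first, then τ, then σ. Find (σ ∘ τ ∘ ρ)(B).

Chase B: ρ(B) = D; τ(D) = A; σ(A) = D. Hence (σ ∘ τ ∘ ρ)(B) = D.

D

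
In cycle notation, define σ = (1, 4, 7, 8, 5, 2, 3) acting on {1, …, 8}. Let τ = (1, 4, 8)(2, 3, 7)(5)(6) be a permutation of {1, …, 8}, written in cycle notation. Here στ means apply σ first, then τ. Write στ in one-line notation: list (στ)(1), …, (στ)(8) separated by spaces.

8 7 4 2 3 6 1 5

(στ)(x) = τ(σ(x)). Computing each image: τ(σ(1)) = τ(4) = 8, τ(σ(2)) = τ(3) = 7, τ(σ(3)) = τ(1) = 4, τ(σ(4)) = τ(7) = 2, τ(σ(5)) = τ(2) = 3, τ(σ(6)) = τ(6) = 6, τ(σ(7)) = τ(8) = 1, τ(σ(8)) = τ(5) = 5.
Hence στ = [8 7 4 2 3 6 1 5].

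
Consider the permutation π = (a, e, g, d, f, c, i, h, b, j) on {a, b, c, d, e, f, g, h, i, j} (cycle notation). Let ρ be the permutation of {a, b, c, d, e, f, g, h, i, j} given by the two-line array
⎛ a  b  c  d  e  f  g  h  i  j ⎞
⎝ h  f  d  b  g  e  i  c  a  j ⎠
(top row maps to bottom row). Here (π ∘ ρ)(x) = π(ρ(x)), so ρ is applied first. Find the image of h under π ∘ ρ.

i

First apply ρ: ρ(h) = c, then π(c) = i. Thus (π ∘ ρ)(h) = i.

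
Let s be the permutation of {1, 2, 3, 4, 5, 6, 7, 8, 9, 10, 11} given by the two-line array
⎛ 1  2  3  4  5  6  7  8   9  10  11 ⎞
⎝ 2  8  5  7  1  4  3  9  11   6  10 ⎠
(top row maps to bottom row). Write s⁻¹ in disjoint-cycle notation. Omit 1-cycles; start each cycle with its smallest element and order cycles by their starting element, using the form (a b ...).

The cycle decomposition of s is (1 2 8 9 11 10 6 4 7 3 5).
Reversing each cycle (and rotating so the smallest element leads) gives s⁻¹ = (1 5 3 7 4 6 10 11 9 8 2).

(1 5 3 7 4 6 10 11 9 8 2)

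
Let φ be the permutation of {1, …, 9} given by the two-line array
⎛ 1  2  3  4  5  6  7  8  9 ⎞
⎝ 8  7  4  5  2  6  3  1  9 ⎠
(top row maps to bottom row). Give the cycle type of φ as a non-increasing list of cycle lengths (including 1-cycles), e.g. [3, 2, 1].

[5, 2, 1, 1]

The disjoint cycles are (1, 8)(2, 7, 3, 4, 5)(6)(9), with lengths 5, 2, 1, 1 in non-increasing order.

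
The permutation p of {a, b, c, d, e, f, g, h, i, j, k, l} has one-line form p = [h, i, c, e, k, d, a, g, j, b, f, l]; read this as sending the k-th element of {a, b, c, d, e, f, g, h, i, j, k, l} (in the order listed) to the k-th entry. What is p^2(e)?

f

Tracing e → k → … returns to e after 4 steps, so e lies in a 4-cycle (d, e, k, f).
Stepping 2 places around the cycle: e → k → f.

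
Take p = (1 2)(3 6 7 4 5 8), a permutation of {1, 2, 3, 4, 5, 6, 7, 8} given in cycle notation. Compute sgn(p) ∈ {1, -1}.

The cycle lengths are 6, 2.
A cycle of length ℓ contributes ℓ−1 transpositions, so p is a product of 5 + 1 = 6 transpositions — even.

1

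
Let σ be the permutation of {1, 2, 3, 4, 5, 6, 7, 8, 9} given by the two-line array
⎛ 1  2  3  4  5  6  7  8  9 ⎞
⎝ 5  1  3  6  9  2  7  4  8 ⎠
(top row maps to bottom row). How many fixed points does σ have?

2

The fixed points (elements with σ(x) = x) are {3, 7}, so there are 2.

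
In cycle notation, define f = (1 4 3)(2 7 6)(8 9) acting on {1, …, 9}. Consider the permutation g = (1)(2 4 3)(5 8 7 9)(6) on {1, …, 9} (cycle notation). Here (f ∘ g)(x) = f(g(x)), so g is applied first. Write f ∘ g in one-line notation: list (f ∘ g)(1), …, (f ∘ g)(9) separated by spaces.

Chase each element through g then f: 1 → 1 → 4; 2 → 4 → 3; 3 → 2 → 7; 4 → 3 → 1; 5 → 8 → 9; 6 → 6 → 2; 7 → 9 → 8; 8 → 7 → 6; 9 → 5 → 5.
So f ∘ g in one-line form is 4 3 7 1 9 2 8 6 5.

4 3 7 1 9 2 8 6 5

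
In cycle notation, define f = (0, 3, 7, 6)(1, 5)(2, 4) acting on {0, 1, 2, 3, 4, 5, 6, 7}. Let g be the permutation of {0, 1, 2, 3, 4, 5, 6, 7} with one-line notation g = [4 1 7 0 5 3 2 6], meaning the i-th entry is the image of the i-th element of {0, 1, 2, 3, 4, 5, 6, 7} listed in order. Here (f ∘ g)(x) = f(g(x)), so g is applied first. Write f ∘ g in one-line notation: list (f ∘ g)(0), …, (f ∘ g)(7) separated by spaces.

For each element, apply g then f: 0 → 4 → 2; 1 → 1 → 5; 2 → 7 → 6; 3 → 0 → 3; 4 → 5 → 1; 5 → 3 → 7; 6 → 2 → 4; 7 → 6 → 0.
Collecting the images, f ∘ g = [2 5 6 3 1 7 4 0].

2 5 6 3 1 7 4 0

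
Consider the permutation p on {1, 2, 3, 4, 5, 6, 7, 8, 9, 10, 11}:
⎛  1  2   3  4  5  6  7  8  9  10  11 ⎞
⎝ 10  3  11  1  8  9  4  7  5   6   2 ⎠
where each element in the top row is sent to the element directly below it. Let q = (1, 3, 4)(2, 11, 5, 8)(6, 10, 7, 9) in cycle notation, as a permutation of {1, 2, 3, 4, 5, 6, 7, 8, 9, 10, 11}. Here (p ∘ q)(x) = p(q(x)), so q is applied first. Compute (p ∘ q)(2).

2

First apply q: q(2) = 11, then p(11) = 2. Thus (p ∘ q)(2) = 2.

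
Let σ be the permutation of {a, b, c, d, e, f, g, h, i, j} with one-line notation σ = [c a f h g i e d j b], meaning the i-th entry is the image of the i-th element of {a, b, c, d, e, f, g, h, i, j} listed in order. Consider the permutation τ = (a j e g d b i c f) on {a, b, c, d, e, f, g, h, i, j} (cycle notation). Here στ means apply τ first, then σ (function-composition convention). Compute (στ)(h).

First apply τ: τ(h) = h, then σ(h) = d. Thus (στ)(h) = d.

d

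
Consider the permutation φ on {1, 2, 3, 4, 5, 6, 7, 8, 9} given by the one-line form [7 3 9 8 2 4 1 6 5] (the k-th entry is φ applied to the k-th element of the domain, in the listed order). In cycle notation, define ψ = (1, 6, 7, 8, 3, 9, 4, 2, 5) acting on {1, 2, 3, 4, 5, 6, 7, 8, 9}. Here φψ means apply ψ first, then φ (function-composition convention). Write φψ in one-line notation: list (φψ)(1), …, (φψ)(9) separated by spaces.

4 2 5 3 7 1 6 9 8

(φψ)(x) = φ(ψ(x)). Computing each image: φ(ψ(1)) = φ(6) = 4, φ(ψ(2)) = φ(5) = 2, φ(ψ(3)) = φ(9) = 5, φ(ψ(4)) = φ(2) = 3, φ(ψ(5)) = φ(1) = 7, φ(ψ(6)) = φ(7) = 1, φ(ψ(7)) = φ(8) = 6, φ(ψ(8)) = φ(3) = 9, φ(ψ(9)) = φ(4) = 8.
Hence φψ = [4 2 5 3 7 1 6 9 8].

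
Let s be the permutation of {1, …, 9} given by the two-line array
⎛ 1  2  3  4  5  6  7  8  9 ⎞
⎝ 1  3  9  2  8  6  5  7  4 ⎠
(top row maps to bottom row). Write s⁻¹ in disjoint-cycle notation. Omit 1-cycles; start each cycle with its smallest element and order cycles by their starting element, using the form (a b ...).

The cycle decomposition of s is (2 3 9 4)(5 8 7).
Reversing each cycle (and rotating so the smallest element leads) gives s⁻¹ = (2 4 9 3)(5 7 8).

(2 4 9 3)(5 7 8)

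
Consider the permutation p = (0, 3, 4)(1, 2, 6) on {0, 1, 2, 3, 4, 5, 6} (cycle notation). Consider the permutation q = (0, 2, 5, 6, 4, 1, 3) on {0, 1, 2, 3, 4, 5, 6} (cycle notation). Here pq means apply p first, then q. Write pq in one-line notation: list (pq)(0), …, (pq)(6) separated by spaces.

0 5 4 1 2 6 3

(pq)(x) = q(p(x)). Computing each image: q(p(0)) = q(3) = 0, q(p(1)) = q(2) = 5, q(p(2)) = q(6) = 4, q(p(3)) = q(4) = 1, q(p(4)) = q(0) = 2, q(p(5)) = q(5) = 6, q(p(6)) = q(1) = 3.
Hence pq = [0 5 4 1 2 6 3].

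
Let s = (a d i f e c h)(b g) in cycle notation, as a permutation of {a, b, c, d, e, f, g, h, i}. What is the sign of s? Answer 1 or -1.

-1

The cycle lengths are 7, 2.
A cycle of length ℓ contributes ℓ−1 transpositions, so s is a product of 6 + 1 = 7 transpositions — odd.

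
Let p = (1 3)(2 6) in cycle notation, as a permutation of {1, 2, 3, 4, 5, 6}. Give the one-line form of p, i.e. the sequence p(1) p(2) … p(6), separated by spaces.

Each element maps to the next entry in its cycle (wrapping to the front): 1→3, 2→6, 3→1, 4→4, 5→5, 6→2.
Listing these in domain order gives 3 6 1 4 5 2.

3 6 1 4 5 2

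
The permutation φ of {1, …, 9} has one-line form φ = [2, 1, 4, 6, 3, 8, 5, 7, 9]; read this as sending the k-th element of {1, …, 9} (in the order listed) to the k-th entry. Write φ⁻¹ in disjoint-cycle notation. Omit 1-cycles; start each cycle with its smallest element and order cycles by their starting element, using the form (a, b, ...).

(1, 2)(3, 5, 7, 8, 6, 4)

The cycle decomposition of φ is (1, 2)(3, 4, 6, 8, 7, 5).
Reversing each cycle (and rotating so the smallest element leads) gives φ⁻¹ = (1, 2)(3, 5, 7, 8, 6, 4).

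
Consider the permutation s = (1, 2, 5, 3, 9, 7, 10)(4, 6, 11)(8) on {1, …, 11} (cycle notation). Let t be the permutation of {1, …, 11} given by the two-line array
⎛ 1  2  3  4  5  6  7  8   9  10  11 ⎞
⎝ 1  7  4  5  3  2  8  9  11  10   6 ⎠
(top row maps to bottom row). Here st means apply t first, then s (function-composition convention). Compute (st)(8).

First apply t: t(8) = 9, then s(9) = 7. Thus (st)(8) = 7.

7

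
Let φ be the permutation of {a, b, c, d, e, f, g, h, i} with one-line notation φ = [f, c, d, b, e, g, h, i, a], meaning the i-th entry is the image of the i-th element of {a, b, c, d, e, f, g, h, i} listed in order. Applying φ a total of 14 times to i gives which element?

h

Tracing i → a → … returns to i after 5 steps, so i lies in a 5-cycle (a, f, g, h, i).
Powers repeat with period 5 on this cycle, and 14 mod 5 = 4, so φ^14(i) = φ^4(i).
Stepping 4 places around the cycle: i → a → f → g → h.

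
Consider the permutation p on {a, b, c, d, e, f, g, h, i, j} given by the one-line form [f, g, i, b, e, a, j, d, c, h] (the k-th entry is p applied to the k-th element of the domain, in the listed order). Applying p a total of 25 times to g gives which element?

Tracing g → j → … returns to g after 5 steps, so g lies in a 5-cycle (b g j h d).
Powers repeat with period 5 on this cycle, and 25 mod 5 = 0, so p^25(g) = p^0(g).
So p^25(g) = g.

g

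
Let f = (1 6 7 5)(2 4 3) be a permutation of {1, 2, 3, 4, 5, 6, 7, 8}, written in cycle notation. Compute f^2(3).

4

3 lies in the 3-cycle (2 4 3).
Stepping 2 places around the cycle: 3 → 2 → 4.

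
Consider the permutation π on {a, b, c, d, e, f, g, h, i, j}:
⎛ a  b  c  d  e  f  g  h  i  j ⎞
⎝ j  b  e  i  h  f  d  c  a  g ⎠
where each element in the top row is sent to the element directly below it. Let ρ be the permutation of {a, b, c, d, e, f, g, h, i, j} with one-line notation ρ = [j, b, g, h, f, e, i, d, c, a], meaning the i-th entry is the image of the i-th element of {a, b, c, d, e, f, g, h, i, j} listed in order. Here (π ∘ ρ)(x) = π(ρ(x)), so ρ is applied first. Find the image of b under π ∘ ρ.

First apply ρ: ρ(b) = b, then π(b) = b. Thus (π ∘ ρ)(b) = b.

b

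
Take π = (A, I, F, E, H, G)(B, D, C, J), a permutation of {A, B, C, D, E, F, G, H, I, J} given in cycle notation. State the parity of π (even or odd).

even

The cycle lengths are 6, 4.
A cycle of length ℓ contributes ℓ−1 transpositions, so π is a product of 5 + 3 = 8 transpositions — even.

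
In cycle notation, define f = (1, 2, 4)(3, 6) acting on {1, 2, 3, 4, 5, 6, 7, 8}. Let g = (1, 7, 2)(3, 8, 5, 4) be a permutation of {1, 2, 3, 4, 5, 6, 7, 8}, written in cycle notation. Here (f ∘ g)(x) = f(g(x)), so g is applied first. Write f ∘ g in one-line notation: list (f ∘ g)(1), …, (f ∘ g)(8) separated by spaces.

For each element, apply g then f: 1 → 7 → 7; 2 → 1 → 2; 3 → 8 → 8; 4 → 3 → 6; 5 → 4 → 1; 6 → 6 → 3; 7 → 2 → 4; 8 → 5 → 5.
So f ∘ g in one-line form is 7 2 8 6 1 3 4 5.

7 2 8 6 1 3 4 5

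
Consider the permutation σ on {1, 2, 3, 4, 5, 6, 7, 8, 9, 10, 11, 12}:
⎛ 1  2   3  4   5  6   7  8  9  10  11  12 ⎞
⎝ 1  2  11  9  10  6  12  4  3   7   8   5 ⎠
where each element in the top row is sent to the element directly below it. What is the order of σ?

20

The disjoint-cycle form of σ has cycle lengths 5, 4, 1, 1, 1.
Since disjoint cycles commute, ord(σ) = lcm(5, 4) = 20.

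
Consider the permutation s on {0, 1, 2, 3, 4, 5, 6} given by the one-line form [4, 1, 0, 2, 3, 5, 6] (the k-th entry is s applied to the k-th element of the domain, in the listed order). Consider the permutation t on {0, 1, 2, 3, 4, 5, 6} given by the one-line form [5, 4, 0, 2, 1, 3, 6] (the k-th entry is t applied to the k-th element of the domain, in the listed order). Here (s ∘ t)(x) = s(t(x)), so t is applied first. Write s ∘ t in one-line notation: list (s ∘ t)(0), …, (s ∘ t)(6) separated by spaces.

Chase each element through t then s: 0 → 5 → 5; 1 → 4 → 3; 2 → 0 → 4; 3 → 2 → 0; 4 → 1 → 1; 5 → 3 → 2; 6 → 6 → 6.
So s ∘ t in one-line form is 5 3 4 0 1 2 6.

5 3 4 0 1 2 6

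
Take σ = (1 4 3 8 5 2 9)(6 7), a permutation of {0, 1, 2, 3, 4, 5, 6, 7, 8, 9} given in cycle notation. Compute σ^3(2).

2 lies in the 7-cycle (1 4 3 8 5 2 9).
Advancing 3 steps from 2: 2 → 9 → 1 → 4.

4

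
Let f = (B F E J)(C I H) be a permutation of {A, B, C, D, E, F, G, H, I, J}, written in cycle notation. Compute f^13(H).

H lies in the 3-cycle (C I H).
Powers repeat with period 3 on this cycle, and 13 mod 3 = 1, so f^13(H) = f^1(H).
Stepping 1 place around the cycle: H → C.

C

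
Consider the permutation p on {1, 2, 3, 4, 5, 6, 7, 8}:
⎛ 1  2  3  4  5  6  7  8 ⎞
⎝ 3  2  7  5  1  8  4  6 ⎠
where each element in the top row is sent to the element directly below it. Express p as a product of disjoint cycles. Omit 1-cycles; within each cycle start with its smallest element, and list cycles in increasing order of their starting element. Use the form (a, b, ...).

From 1: 1 → 3 → 7 → 4 → 5 → 1, closing the cycle (1, 3, 7, 4, 5).
Repeating from the next unused element and collecting all non-trivial cycles gives (1, 3, 7, 4, 5)(6, 8).

(1, 3, 7, 4, 5)(6, 8)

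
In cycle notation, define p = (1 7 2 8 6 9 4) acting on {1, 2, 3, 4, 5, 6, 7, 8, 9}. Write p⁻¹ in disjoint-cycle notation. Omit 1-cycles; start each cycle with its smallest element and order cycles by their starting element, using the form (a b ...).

If p sends a → b within a cycle, p⁻¹ sends b → a; equivalently, reverse each cycle.
Reversing each cycle of p and rotating so the smallest element leads gives (1 4 9 6 8 2 7).

(1 4 9 6 8 2 7)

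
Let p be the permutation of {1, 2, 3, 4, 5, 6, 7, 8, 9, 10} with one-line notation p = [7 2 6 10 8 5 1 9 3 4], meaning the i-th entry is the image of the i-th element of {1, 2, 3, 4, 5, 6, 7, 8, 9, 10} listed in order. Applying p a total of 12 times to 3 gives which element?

5

Tracing 3 → 6 → … returns to 3 after 5 steps, so 3 lies in a 5-cycle (3, 6, 5, 8, 9).
Powers repeat with period 5 on this cycle, and 12 mod 5 = 2, so p^12(3) = p^2(3).
Stepping 2 places around the cycle: 3 → 6 → 5.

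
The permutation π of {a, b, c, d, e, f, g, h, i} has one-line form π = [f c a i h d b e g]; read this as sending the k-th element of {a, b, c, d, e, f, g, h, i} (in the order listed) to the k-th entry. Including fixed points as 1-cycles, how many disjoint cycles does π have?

2

The cycle decomposition is (a, f, d, i, g, b, c)(e, h), which has 2 cycles (counting 1-cycles).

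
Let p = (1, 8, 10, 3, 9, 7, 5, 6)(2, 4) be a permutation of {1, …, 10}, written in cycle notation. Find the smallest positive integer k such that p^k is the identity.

8

The disjoint cycles have lengths 8, 2.
The order of p is the least common multiple of its cycle lengths: lcm(8, 2) = 8.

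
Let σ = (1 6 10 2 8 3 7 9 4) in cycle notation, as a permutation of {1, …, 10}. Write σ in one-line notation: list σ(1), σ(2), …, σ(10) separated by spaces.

Image by image: 1↦6, 2↦8, 3↦7, 4↦1, 5↦5, 6↦10, 7↦9, 8↦3, 9↦4, 10↦2.
Listing these in domain order gives 6 8 7 1 5 10 9 3 4 2.

6 8 7 1 5 10 9 3 4 2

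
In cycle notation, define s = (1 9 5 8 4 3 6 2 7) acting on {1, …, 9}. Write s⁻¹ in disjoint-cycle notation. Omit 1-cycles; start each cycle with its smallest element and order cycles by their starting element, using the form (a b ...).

(1 7 2 6 3 4 8 5 9)

The inverse reverses each cycle.
After reversing and putting each cycle's least element first, s⁻¹ = (1 7 2 6 3 4 8 5 9).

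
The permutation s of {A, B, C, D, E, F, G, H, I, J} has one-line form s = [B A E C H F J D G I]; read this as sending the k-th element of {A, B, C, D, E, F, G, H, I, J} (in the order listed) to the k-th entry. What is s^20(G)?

I

Tracing G → J → … returns to G after 3 steps, so G lies in a 3-cycle (G J I).
On a 3-cycle, s^3 is the identity, so s^20 = s^2 there (20 ≡ 2 mod 3).
Stepping 2 places around the cycle: G → J → I.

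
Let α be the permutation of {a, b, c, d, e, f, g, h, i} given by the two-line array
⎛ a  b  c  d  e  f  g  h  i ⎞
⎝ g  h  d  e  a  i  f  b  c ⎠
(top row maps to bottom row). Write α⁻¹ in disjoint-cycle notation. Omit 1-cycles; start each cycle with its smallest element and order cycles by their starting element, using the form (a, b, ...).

First write α in disjoint cycles: (a, g, f, i, c, d, e)(b, h).
Reversing each cycle (and rotating so the smallest element leads) gives α⁻¹ = (a, e, d, c, i, f, g)(b, h).

(a, e, d, c, i, f, g)(b, h)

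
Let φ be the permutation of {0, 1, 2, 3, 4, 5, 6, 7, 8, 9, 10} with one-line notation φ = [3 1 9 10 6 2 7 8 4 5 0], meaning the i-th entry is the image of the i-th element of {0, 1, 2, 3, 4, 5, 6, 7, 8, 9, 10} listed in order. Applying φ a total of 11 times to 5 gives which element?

Tracing 5 → 2 → … returns to 5 after 3 steps, so 5 lies in a 3-cycle (2, 9, 5).
On a 3-cycle, φ^3 is the identity, so φ^11 = φ^2 there (11 ≡ 2 mod 3).
Advancing 2 steps from 5: 5 → 2 → 9.

9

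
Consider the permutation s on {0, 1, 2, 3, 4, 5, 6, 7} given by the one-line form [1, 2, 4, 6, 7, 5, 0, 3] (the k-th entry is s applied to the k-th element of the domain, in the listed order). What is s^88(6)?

4

Tracing 6 → 0 → … returns to 6 after 7 steps, so 6 lies in a 7-cycle (0, 1, 2, 4, 7, 3, 6).
On a 7-cycle, s^7 is the identity, so s^88 = s^4 there (88 ≡ 4 mod 7).
Advancing 4 steps from 6: 6 → 0 → 1 → 2 → 4.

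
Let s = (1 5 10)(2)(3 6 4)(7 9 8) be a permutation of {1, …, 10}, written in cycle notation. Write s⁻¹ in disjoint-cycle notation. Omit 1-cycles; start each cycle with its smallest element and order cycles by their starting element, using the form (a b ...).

(1 10 5)(3 4 6)(7 8 9)

Inverting a permutation written in cycle notation just reverses the order within every cycle.
Reversing each cycle of s and rotating so the smallest element leads gives (1 10 5)(3 4 6)(7 8 9).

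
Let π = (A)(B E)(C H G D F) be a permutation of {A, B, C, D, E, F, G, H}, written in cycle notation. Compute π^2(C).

C lies in the 5-cycle (C H G D F).
Advancing 2 steps from C: C → H → G.

G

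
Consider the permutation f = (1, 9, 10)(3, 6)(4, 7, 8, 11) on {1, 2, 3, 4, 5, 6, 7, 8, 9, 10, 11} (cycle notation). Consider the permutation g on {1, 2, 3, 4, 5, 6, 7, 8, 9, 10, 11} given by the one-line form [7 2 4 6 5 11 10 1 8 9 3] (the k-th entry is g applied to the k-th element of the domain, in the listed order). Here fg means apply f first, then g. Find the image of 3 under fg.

First apply f: f(3) = 6, then g(6) = 11. Thus (fg)(3) = 11.

11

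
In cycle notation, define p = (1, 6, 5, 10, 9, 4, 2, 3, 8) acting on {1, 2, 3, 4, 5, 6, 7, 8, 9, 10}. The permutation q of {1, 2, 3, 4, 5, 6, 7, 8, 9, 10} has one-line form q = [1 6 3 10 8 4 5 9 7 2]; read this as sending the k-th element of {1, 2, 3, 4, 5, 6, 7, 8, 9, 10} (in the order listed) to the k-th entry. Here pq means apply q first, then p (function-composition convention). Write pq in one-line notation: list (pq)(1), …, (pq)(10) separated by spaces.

(pq)(x) = p(q(x)). Computing each image: p(q(1)) = p(1) = 6, p(q(2)) = p(6) = 5, p(q(3)) = p(3) = 8, p(q(4)) = p(10) = 9, p(q(5)) = p(8) = 1, p(q(6)) = p(4) = 2, p(q(7)) = p(5) = 10, p(q(8)) = p(9) = 4, p(q(9)) = p(7) = 7, p(q(10)) = p(2) = 3.
Hence pq = [6 5 8 9 1 2 10 4 7 3].

6 5 8 9 1 2 10 4 7 3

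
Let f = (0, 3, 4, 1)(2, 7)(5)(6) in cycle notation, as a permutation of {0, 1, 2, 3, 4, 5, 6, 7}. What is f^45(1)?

0

1 lies in the 4-cycle (0, 3, 4, 1).
Since the cycle has length 4, f^45 acts on it the same as f^1 (45 mod 4 = 1).
Advancing 1 step from 1: 1 → 0.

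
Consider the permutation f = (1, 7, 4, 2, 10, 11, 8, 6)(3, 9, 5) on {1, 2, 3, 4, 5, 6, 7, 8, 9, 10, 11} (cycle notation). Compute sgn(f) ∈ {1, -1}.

The cycle lengths are 8, 3.
A cycle of length ℓ contributes ℓ−1 transpositions, so f is a product of 7 + 2 = 9 transpositions — odd.

-1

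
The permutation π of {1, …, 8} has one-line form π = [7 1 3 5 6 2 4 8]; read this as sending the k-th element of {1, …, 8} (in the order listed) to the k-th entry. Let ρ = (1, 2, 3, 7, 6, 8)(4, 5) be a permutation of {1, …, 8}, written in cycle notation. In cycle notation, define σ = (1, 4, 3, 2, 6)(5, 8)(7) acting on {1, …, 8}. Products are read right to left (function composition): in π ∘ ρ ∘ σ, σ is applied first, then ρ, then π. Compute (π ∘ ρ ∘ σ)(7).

Apply the permutations in order: σ(7) = 7, then ρ(7) = 6, then π(6) = 2. So (π ∘ ρ ∘ σ)(7) = 2.

2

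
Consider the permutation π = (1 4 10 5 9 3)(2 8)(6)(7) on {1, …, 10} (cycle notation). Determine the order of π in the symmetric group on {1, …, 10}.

The cycle type of π is (6, 2, 1, 1).
The order is lcm(6, 2) = 6.

6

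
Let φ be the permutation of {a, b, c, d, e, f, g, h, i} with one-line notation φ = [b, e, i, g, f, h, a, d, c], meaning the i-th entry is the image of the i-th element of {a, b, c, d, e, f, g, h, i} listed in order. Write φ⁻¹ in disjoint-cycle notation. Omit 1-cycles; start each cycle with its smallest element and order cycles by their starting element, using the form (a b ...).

(a g d h f e b)(c i)

The cycle decomposition of φ is (a b e f h d g)(c i).
Reversing each cycle (and rotating so the smallest element leads) gives φ⁻¹ = (a g d h f e b)(c i).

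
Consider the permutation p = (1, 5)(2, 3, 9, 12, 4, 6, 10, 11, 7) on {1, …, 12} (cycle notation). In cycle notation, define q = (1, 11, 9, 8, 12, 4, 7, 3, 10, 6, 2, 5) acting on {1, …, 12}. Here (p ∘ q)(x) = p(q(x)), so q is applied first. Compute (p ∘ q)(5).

First apply q: q(5) = 1, then p(1) = 5. Thus (p ∘ q)(5) = 5.

5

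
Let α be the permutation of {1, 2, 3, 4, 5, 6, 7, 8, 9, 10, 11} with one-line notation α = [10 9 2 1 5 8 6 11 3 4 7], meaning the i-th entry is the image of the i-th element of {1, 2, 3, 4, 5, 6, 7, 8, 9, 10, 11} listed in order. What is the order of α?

The disjoint-cycle form of α has cycle lengths 4, 3, 3, 1.
Since disjoint cycles commute, ord(α) = lcm(4, 3, 3) = 12.

12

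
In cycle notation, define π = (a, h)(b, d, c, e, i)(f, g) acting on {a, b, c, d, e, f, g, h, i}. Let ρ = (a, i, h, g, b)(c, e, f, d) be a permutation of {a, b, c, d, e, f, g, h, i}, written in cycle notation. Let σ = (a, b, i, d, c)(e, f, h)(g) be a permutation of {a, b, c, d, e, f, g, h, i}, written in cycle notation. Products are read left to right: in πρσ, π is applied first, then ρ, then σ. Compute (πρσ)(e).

Chase e: π(e) = i; ρ(i) = h; σ(h) = e. Hence (πρσ)(e) = e.

e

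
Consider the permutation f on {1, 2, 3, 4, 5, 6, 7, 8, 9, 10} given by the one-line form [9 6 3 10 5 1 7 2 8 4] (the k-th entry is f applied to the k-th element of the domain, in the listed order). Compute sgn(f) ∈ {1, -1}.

In disjoint-cycle form the cycle lengths are 5, 2, 1, 1, 1.
A cycle is odd iff its length is even; f has 1 even-length cycle, so sgn(f) = (−1)^1 and f is odd.

-1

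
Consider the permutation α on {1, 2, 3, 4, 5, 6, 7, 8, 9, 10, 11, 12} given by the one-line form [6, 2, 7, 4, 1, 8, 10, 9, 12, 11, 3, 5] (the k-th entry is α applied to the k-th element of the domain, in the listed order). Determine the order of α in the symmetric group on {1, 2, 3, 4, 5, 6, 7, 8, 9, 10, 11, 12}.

Decomposing into disjoint cycles gives cycle lengths 6, 4, 1, 1.
The order is lcm(6, 4) = 12.

12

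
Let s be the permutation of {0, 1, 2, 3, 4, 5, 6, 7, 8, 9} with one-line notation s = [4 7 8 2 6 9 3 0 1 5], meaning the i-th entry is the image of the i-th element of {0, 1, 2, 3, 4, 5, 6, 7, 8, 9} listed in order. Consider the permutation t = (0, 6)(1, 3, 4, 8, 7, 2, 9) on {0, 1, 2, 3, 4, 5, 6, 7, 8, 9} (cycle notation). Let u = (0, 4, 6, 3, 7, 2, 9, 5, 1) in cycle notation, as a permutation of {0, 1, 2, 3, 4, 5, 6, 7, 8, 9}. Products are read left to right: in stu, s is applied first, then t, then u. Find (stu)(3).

5

(stu)(3) = u(t(s(3))). s(3) = 2, then t(2) = 9, then u(9) = 5, so the result is 5.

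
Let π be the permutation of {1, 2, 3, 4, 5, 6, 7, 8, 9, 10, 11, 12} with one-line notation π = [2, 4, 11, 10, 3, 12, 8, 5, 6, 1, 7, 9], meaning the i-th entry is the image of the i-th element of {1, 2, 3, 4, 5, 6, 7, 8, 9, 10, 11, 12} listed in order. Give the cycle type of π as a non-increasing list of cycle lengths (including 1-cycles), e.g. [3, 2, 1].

[5, 4, 3]

The disjoint cycles are (1 2 4 10)(3 11 7 8 5)(6 12 9), with lengths 5, 4, 3 in non-increasing order.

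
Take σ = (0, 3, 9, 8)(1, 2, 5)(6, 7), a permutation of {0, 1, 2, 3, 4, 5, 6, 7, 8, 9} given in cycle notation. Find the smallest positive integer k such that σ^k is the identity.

12

The disjoint cycles have lengths 4, 3, 2, 1.
The order is lcm(4, 3, 2) = 12.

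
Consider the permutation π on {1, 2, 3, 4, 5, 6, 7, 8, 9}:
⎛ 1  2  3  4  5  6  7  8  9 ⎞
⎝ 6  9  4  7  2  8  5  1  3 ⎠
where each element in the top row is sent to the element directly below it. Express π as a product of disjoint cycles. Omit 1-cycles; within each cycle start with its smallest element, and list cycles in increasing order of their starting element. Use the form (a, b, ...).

Start at 1 and follow images: 1 → 6 → 8 → 1, giving the cycle (1, 6, 8).
Continuing from each remaining unvisited element yields (1, 6, 8)(2, 9, 3, 4, 7, 5).

(1, 6, 8)(2, 9, 3, 4, 7, 5)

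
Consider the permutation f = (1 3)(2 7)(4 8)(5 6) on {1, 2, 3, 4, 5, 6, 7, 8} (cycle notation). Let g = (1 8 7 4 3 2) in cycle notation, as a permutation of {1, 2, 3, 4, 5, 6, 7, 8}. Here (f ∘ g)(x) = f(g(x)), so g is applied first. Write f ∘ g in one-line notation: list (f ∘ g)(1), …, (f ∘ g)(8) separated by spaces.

Chase each element through g then f: 1 → 8 → 4; 2 → 1 → 3; 3 → 2 → 7; 4 → 3 → 1; 5 → 5 → 6; 6 → 6 → 5; 7 → 4 → 8; 8 → 7 → 2.
Collecting the images, f ∘ g = [4 3 7 1 6 5 8 2].

4 3 7 1 6 5 8 2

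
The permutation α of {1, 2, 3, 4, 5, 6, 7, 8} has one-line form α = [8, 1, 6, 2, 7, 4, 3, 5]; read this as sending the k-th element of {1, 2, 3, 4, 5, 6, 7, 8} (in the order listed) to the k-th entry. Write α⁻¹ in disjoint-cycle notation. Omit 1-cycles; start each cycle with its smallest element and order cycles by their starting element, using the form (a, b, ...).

The cycle decomposition of α is (1, 8, 5, 7, 3, 6, 4, 2).
The inverse reverses every cycle; in canonical form, α⁻¹ = (1, 2, 4, 6, 3, 7, 5, 8).

(1, 2, 4, 6, 3, 7, 5, 8)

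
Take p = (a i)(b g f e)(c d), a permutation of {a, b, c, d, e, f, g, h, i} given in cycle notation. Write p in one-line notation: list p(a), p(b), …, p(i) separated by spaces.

Reading each image from the cycles: a↦i, b↦g, c↦d, d↦c, e↦b, f↦e, g↦f, h↦h, i↦a.
So the one-line form is i g d c b e f h a.

i g d c b e f h a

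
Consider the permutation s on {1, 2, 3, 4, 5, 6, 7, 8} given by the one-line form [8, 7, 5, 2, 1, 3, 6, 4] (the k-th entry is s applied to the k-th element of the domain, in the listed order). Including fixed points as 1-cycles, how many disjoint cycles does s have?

1

The cycle decomposition is (1, 8, 4, 2, 7, 6, 3, 5), which has 1 cycle (counting 1-cycles).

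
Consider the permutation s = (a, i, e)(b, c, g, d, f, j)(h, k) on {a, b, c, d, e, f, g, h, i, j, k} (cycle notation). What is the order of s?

6

The disjoint cycles have lengths 6, 3, 2.
The order is lcm(6, 3, 2) = 6.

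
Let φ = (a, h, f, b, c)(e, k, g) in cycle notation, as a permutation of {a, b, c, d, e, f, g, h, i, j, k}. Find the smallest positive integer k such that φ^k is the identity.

15

The disjoint cycles have lengths 5, 3, 1, 1, 1.
Since disjoint cycles commute, ord(φ) = lcm(5, 3) = 15.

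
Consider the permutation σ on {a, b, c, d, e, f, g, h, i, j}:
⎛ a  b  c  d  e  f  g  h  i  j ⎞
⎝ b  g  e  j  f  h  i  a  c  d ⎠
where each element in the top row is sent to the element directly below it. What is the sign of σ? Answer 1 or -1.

In disjoint-cycle form the cycle lengths are 8, 2.
A cycle of length ℓ contributes ℓ−1 transpositions, so σ is a product of 7 + 1 = 8 transpositions — even.

1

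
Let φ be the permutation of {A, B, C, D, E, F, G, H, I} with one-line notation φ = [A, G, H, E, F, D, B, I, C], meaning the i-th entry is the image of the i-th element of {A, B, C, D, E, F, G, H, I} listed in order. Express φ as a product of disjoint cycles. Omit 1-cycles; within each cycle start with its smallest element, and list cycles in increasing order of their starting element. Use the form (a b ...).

Iterating φ from B gives B → G → B; that is the 2-cycle (B G).
Continuing from each remaining unvisited element yields (B G)(C H I)(D E F).

(B G)(C H I)(D E F)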